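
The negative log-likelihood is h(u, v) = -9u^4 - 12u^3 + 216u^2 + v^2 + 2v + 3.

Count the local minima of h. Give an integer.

h separates as a function of u plus a function of v, so ∇h=0 decouples.
∂h/∂u = -36u(u - 3)(u + 4) = 0 at u ∈ {-4, 0, 3}; ∂h/∂v = 2(v + 1) = 0 at v ∈ {-1}.
The Hessian is diagonal: diag(h_uu, h_vv). Second derivatives: h_uu(-4)=-1008, h_uu(0)=432, h_uu(3)=-756; h_vv(-1)=2.
Local minima occur where both diagonal entries positive: (0, -1). Count: 1.

1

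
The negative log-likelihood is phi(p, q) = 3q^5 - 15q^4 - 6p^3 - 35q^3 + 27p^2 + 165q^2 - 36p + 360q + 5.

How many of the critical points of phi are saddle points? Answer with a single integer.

4

phi separates as a function of p plus a function of q, so ∇phi=0 decouples.
∂phi/∂p = -18(p - 2)(p - 1) = 0 at p ∈ {1, 2}; ∂phi/∂q = 15(q - 4)(q - 3)(q + 1)(q + 2) = 0 at q ∈ {-2, -1, 3, 4}.
The Hessian is diagonal: diag(phi_pp, phi_qq). Second derivatives: phi_pp(1)=18, phi_pp(2)=-18; phi_qq(-2)=-450, phi_qq(-1)=300, phi_qq(3)=-300, phi_qq(4)=450.
Saddle points occur where the two diagonal entries have opposite signs: (1, -2), (1, 3), (2, -1), (2, 4). Count: 4.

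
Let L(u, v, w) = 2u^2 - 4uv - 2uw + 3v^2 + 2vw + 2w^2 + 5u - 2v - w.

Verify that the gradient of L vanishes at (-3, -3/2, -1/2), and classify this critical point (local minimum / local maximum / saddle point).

∇L = (4u - 4v - 2w + 5, -4u + 6v + 2w - 2, -2u + 2v + 4w - 1); substituting (-3, -3/2, -1/2) gives ∇L = (0, 0, 0), so (-3, -3/2, -1/2) is indeed a critical point.
The Hessian is constant: H = [[4, -4, -2], [-4, 6, 2], [-2, 2, 4]].
Leading principal minors: Δ₁ = 4, Δ₂ = 8, Δ₃ = 24.
All leading minors are positive, so H is positive definite: a local minimum.

local minimum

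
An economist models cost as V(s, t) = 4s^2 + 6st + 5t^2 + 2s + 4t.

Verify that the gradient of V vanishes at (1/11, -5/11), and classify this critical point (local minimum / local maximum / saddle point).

local minimum

∇V = (8s + 6t + 2, 6s + 10t + 4); substituting (1/11, -5/11) gives ∇V = (0, 0), so (1/11, -5/11) is indeed a critical point.
The Hessian of V is constant: H = [[8, 6], [6, 10]].
det(H) = 8·10 − 6² = 44.
det(H) > 0 and tr(H) = 18 > 0, so H is positive definite and the point is a local minimum.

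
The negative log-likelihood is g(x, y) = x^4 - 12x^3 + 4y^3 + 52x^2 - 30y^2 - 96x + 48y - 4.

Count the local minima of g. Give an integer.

2

g separates as a function of x plus a function of y, so ∇g=0 decouples.
∂g/∂x = 4(x - 4)(x - 3)(x - 2) = 0 at x ∈ {2, 3, 4}; ∂g/∂y = 12(y - 4)(y - 1) = 0 at y ∈ {1, 4}.
The Hessian is diagonal: diag(g_xx, g_yy). Second derivatives: g_xx(2)=8, g_xx(3)=-4, g_xx(4)=8; g_yy(1)=-36, g_yy(4)=36.
Local minima occur where both diagonal entries positive: (2, 4), (4, 4). Count: 2.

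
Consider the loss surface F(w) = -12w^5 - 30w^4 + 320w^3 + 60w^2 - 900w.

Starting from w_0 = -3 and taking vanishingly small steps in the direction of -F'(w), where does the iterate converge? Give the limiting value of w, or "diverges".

F'(w) = -60(w - 3)(w - 1)(w + 1)(w + 5), so F'(-3) = 5760.
Gradient descent moves in the -F' direction, i.e. w is decreasing.
The nearest critical point in that direction is w = -5, where F'' = 11520 > 0 (a local minimum). The iterate converges there.

-5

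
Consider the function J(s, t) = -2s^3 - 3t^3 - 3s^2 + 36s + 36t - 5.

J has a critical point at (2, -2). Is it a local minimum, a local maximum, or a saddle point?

saddle point

The mixed partial ∂²J/∂s∂t is 0, so the Hessian at any point is diag(J_ss, J_tt) = diag(-6(2s + 1), -18t).
At (2, -2): H = diag(-30, 36).
The eigenvalues have opposite signs, so H is indefinite: a saddle point.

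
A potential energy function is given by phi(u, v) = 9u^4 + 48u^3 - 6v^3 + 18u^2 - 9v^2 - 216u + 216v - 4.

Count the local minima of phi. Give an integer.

2

phi separates as a function of u plus a function of v, so ∇phi=0 decouples.
∂phi/∂u = 36(u - 1)(u + 2)(u + 3) = 0 at u ∈ {-3, -2, 1}; ∂phi/∂v = -18(v - 3)(v + 4) = 0 at v ∈ {-4, 3}.
The Hessian is diagonal: diag(phi_uu, phi_vv). Second derivatives: phi_uu(-3)=144, phi_uu(-2)=-108, phi_uu(1)=432; phi_vv(-4)=126, phi_vv(3)=-126.
Local minima occur where both diagonal entries positive: (-3, -4), (1, -4). Count: 2.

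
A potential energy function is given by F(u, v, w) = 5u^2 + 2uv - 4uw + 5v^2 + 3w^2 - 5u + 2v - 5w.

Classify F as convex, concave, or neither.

F is quadratic, so its Hessian is the constant matrix H = [[10, 2, -4], [2, 10, 0], [-4, 0, 6]].
Leading principal minors: 10, 96, 416.
All positive ⇒ H ≻ 0 ⇒ convex.

convex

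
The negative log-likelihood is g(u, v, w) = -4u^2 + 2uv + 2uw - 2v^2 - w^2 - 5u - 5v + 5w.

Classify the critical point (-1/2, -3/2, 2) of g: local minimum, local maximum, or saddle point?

The Hessian is constant: H = [[-8, 2, 2], [2, -4, 0], [2, 0, -2]].
Leading principal minors: Δ₁ = -8, Δ₂ = 28, Δ₃ = -40.
The minors alternate sign starting negative (−, +, −), so H is negative definite: a local maximum.

local maximum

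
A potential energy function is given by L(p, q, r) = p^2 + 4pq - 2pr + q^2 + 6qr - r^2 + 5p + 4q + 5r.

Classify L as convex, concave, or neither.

neither

L is quadratic, so its Hessian is the constant matrix H = [[2, 4, -2], [4, 2, 6], [-2, 6, -2]].
Leading principal minors: 2, -12, -152.
Neither pattern holds ⇒ H is indefinite ⇒ neither convex nor concave.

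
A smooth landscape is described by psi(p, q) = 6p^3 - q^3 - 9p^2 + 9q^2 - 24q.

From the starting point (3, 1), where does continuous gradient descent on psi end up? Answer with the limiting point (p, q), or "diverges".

psi is separable, so gradient descent decouples: p follows -∂psi/∂p, q follows -∂psi/∂q.
∂psi/∂p = 18p(p - 1); at p=3 this is 108, so p decreases.
∂psi/∂q = -3(q - 4)(q - 2); at q=1 this is -9, so q increases.
p converges to its nearest critical value 1 (a local min of the p-part); q converges to 2. The iterate converges to (1, 2).

(1, 2)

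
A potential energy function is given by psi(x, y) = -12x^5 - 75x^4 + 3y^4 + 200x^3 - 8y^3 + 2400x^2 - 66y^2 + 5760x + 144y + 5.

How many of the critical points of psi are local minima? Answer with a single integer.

4

psi separates as a function of x plus a function of y, so ∇psi=0 decouples.
∂psi/∂x = -60(x - 4)(x + 2)(x + 3)(x + 4) = 0 at x ∈ {-4, -3, -2, 4}; ∂psi/∂y = 12(y - 4)(y - 1)(y + 3) = 0 at y ∈ {-3, 1, 4}.
The Hessian is diagonal: diag(psi_xx, psi_yy). Second derivatives: psi_xx(-4)=960, psi_xx(-3)=-420, psi_xx(-2)=720, psi_xx(4)=-20160; psi_yy(-3)=336, psi_yy(1)=-144, psi_yy(4)=252.
Local minima occur where both diagonal entries positive: (-4, -3), (-4, 4), (-2, -3), (-2, 4). Count: 4.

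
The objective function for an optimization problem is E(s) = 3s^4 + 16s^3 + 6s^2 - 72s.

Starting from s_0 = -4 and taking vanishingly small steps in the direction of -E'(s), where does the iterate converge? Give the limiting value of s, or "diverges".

E'(s) = 12(s - 1)(s + 2)(s + 3), so E'(-4) = -120.
Gradient descent moves in the -E' direction, i.e. s is increasing.
The nearest critical point in that direction is s = -3, where E'' = 48 > 0 (a local minimum). The iterate converges there.

-3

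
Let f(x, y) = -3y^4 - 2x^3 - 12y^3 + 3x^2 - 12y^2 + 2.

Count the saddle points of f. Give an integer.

f separates as a function of x plus a function of y, so ∇f=0 decouples.
∂f/∂x = -6x(x - 1) = 0 at x ∈ {0, 1}; ∂f/∂y = -12y(y + 1)(y + 2) = 0 at y ∈ {-2, -1, 0}.
The Hessian is diagonal: diag(f_xx, f_yy). Second derivatives: f_xx(0)=6, f_xx(1)=-6; f_yy(-2)=-24, f_yy(-1)=12, f_yy(0)=-24.
Saddle points occur where the two diagonal entries have opposite signs: (0, -2), (0, 0), (1, -1). Count: 3.

3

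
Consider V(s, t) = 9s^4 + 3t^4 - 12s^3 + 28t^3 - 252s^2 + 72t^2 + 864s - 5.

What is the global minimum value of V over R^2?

-4421

V(s,t) separates as P(s) + Q(t) − 5, so its minimum is min P + min Q − 5.
P'(s) = 36(s - 3)(s - 2)(s + 4) vanishes at s ∈ {-4, 2, 3}; Q'(t) = 12t(t + 3)(t + 4) vanishes at t ∈ {-4, -3, 0}.
Local minima of P (where P''>0): P(-4)=-4416, P(3)=729. Local minima of Q: Q(-4)=128, Q(0)=0.
So the global minimum of V is P(-4) + Q(0) − 5 = -4416 + 0 − 5 = -4421, attained at (-4, 0).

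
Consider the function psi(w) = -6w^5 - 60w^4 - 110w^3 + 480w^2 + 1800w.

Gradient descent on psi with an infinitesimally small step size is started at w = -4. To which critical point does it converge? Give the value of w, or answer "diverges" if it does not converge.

-5

psi'(w) = -30(w - 2)(w + 2)(w + 3)(w + 5), so psi'(-4) = 360.
Gradient descent moves in the -psi' direction, i.e. w is decreasing.
The nearest critical point in that direction is w = -5, where psi'' = 1260 > 0 (a local minimum). The iterate converges there.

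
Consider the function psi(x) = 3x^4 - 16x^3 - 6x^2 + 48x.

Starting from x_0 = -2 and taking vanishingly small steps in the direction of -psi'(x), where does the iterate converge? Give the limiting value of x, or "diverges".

-1

psi'(x) = 12(x - 4)(x - 1)(x + 1), so psi'(-2) = -216.
Gradient descent moves in the -psi' direction, i.e. x is increasing.
The nearest critical point in that direction is x = -1, where psi'' = 120 > 0 (a local minimum). The iterate converges there.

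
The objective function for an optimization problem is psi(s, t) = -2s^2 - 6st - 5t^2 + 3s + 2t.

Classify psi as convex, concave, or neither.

concave

psi is quadratic, so its Hessian is the constant matrix H = [[-4, -6], [-6, -10]].
det(H) = 4, tr(H) = -14.
det(H) > 0 and tr(H) < 0, so H is negative definite everywhere: concave.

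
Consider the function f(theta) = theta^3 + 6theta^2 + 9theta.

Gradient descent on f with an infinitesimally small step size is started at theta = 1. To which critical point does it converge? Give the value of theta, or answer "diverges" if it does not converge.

-1

f'(theta) = 3(theta + 1)(theta + 3), so f'(1) = 24.
Gradient descent moves in the -f' direction, i.e. theta is decreasing.
The nearest critical point in that direction is theta = -1, where f'' = 6 > 0 (a local minimum). The iterate converges there.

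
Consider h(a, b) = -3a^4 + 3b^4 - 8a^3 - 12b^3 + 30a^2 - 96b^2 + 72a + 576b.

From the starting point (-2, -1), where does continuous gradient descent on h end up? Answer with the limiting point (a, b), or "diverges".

h is separable, so gradient descent decouples: a follows -∂h/∂a, b follows -∂h/∂b.
∂h/∂a = -12(a - 2)(a + 1)(a + 3); at a=-2 this is -48, so a increases.
∂h/∂b = 12(b - 4)(b - 3)(b + 4); at b=-1 this is 720, so b decreases.
a converges to its nearest critical value -1 (a local min of the a-part); b converges to -4. The iterate converges to (-1, -4).

(-1, -4)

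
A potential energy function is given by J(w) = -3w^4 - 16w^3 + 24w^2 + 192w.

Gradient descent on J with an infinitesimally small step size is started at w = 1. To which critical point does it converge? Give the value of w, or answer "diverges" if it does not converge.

-2

J'(w) = -12(w - 2)(w + 2)(w + 4), so J'(1) = 180.
Gradient descent moves in the -J' direction, i.e. w is decreasing.
The nearest critical point in that direction is w = -2, where J'' = 96 > 0 (a local minimum). The iterate converges there.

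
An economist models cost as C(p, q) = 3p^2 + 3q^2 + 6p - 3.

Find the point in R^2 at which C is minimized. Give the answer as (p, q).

(-1, 0)

C(p,q) separates as A(p) + B(q) − 3, so its minimum is min A + min B − 3.
A'(p) = 6p + 6 vanishes at p ∈ {-1}; B'(q) = 6q vanishes at q ∈ {0}.
Local minima of A (where A''>0): A(-1)=-3. Local minima of B: B(0)=0.
So the global minimum of C is A(-1) + B(0) − 3 = -3 + 0 − 3 = -6, attained at (-1, 0).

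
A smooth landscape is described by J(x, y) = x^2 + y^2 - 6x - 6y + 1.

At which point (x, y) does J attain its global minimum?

(3, 3)

J(x,y) separates as P(x) + Q(y) + 1, so its minimum is min P + min Q + 1.
P'(x) = 2x - 6 vanishes at x ∈ {3}; Q'(y) = 2y - 6 vanishes at y ∈ {3}.
Local minima of P (where P''>0): P(3)=-9. Local minima of Q: Q(3)=-9.
So the global minimum of J is P(3) + Q(3) + 1 = -9 − 9 + 1 = -17, attained at (3, 3).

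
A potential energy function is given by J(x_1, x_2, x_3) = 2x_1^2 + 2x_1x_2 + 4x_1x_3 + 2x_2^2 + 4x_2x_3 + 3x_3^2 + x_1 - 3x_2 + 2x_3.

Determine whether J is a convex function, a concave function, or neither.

J is quadratic, so its Hessian is the constant matrix H = [[4, 2, 4], [2, 4, 4], [4, 4, 6]].
Leading principal minors: 4, 12, 8.
All positive ⇒ H ≻ 0 ⇒ convex.

convex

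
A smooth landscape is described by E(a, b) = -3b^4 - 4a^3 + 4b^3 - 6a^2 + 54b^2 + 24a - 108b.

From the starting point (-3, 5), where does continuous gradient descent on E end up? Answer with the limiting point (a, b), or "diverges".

diverges

E is separable, so gradient descent decouples: a follows -∂E/∂a, b follows -∂E/∂b.
∂E/∂a = -12(a - 1)(a + 2); at a=-3 this is -48, so a increases.
∂E/∂b = -12(b - 3)(b - 1)(b + 3); at b=5 this is -768, so b increases.
The b-coordinate has no critical point in that direction and runs off to infinity.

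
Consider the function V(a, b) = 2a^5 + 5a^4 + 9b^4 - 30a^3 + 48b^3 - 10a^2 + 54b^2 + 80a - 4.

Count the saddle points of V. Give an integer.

6

V separates as a function of a plus a function of b, so ∇V=0 decouples.
∂V/∂a = 10(a - 2)(a - 1)(a + 1)(a + 4) = 0 at a ∈ {-4, -1, 1, 2}; ∂V/∂b = 36b(b + 1)(b + 3) = 0 at b ∈ {-3, -1, 0}.
The Hessian is diagonal: diag(V_aa, V_bb). Second derivatives: V_aa(-4)=-900, V_aa(-1)=180, V_aa(1)=-100, V_aa(2)=180; V_bb(-3)=216, V_bb(-1)=-72, V_bb(0)=108.
Saddle points occur where the two diagonal entries have opposite signs: (-4, -3), (-4, 0), (-1, -1), (1, -3), (1, 0), (2, -1). Count: 6.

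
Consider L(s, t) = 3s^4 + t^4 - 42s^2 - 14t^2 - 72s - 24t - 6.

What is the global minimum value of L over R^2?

-474

L(s,t) separates as P(s) + Q(t) − 6, so its minimum is min P + min Q − 6.
P'(s) = 12(s - 3)(s + 1)(s + 2) vanishes at s ∈ {-2, -1, 3}; Q'(t) = 4(t - 3)(t + 1)(t + 2) vanishes at t ∈ {-2, -1, 3}.
Local minima of P (where P''>0): P(-2)=24, P(3)=-351. Local minima of Q: Q(-2)=8, Q(3)=-117.
So the global minimum of L is P(3) + Q(3) − 6 = -351 − 117 − 6 = -474, attained at (3, 3).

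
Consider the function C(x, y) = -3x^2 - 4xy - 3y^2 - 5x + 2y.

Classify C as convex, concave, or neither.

concave

C is quadratic, so its Hessian is the constant matrix H = [[-6, -4], [-4, -6]].
det(H) = 20, tr(H) = -12.
det(H) > 0 and tr(H) < 0, so H is negative definite everywhere: concave.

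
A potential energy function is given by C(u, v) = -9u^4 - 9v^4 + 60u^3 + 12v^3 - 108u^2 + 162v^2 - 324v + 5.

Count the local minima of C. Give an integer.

C separates as a function of u plus a function of v, so ∇C=0 decouples.
∂C/∂u = -36u(u - 3)(u - 2) = 0 at u ∈ {0, 2, 3}; ∂C/∂v = -36(v - 3)(v - 1)(v + 3) = 0 at v ∈ {-3, 1, 3}.
The Hessian is diagonal: diag(C_uu, C_vv). Second derivatives: C_uu(0)=-216, C_uu(2)=72, C_uu(3)=-108; C_vv(-3)=-864, C_vv(1)=288, C_vv(3)=-432.
Local minima occur where both diagonal entries positive: (2, 1). Count: 1.

1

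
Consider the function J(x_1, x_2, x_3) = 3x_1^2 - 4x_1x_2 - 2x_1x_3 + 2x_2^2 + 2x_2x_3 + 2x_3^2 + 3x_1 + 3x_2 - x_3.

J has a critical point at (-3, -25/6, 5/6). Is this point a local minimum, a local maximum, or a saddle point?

The Hessian is constant: H = [[6, -4, -2], [-4, 4, 2], [-2, 2, 4]].
Leading principal minors: Δ₁ = 6, Δ₂ = 8, Δ₃ = 24.
All leading minors are positive, so H is positive definite: a local minimum.

local minimum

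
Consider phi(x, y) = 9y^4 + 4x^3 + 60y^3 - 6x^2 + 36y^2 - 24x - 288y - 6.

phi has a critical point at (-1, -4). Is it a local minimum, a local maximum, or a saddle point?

saddle point

The mixed partial ∂²phi/∂x∂y is 0, so the Hessian at any point is diag(phi_xx, phi_yy) = diag(12(2x - 1), 36(3y^2 + 10y + 2)).
At (-1, -4): H = diag(-36, 360).
The eigenvalues have opposite signs, so H is indefinite: a saddle point.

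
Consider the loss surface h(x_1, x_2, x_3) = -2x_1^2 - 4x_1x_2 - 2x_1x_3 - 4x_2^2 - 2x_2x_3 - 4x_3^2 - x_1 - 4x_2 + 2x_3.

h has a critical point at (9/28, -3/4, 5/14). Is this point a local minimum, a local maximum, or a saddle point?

The Hessian is constant: H = [[-4, -4, -2], [-4, -8, -2], [-2, -2, -8]].
Leading principal minors: Δ₁ = -4, Δ₂ = 16, Δ₃ = -112.
The minors alternate sign starting negative (−, +, −), so H is negative definite: a local maximum.

local maximum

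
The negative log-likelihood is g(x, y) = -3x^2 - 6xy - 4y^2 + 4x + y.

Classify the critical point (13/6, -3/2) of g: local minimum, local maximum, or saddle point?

The Hessian of g is constant: H = [[-6, -6], [-6, -8]].
det(H) = (-6)·(-8) − (-6)² = 12.
det(H) > 0 and tr(H) = -14 < 0, so H is negative definite and the point is a local maximum.

local maximum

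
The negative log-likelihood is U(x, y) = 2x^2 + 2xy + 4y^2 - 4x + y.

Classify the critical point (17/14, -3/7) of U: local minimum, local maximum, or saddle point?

local minimum

The Hessian of U is constant: H = [[4, 2], [2, 8]].
det(H) = 4·8 − 2² = 28.
det(H) > 0 and tr(H) = 12 > 0, so H is positive definite and the point is a local minimum.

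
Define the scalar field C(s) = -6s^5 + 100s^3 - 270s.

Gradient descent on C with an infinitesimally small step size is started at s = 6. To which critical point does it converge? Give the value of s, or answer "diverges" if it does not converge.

C'(s) = -30(s - 3)(s - 1)(s + 1)(s + 3), so C'(6) = -28350.
Gradient descent moves in the -C' direction, i.e. s is increasing.
There is no critical point above s=6, and C' keeps the same sign, so the iterate runs off to +∞.

diverges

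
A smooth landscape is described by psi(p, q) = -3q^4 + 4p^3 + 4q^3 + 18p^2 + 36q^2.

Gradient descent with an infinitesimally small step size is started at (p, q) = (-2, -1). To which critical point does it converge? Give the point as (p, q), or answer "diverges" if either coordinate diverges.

(0, 0)

psi is separable, so gradient descent decouples: p follows -∂psi/∂p, q follows -∂psi/∂q.
∂psi/∂p = 12p(p + 3); at p=-2 this is -24, so p increases.
∂psi/∂q = -12q(q - 3)(q + 2); at q=-1 this is -48, so q increases.
p converges to its nearest critical value 0 (a local min of the p-part); q converges to 0. The iterate converges to (0, 0).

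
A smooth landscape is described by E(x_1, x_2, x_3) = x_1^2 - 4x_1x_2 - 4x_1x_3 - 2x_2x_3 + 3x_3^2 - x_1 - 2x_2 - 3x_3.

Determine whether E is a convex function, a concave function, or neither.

E is quadratic, so its Hessian is the constant matrix H = [[2, -4, -4], [-4, 0, -2], [-4, -2, 6]].
Leading principal minors: 2, -16, -168.
Neither pattern holds ⇒ H is indefinite ⇒ neither convex nor concave.

neither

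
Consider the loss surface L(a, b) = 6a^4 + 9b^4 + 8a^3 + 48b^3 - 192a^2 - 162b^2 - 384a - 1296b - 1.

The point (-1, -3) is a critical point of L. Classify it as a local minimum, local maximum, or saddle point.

The mixed partial ∂²L/∂a∂b is 0, so the Hessian at any point is diag(L_aa, L_bb) = diag(24(3a^2 + 2a - 16), 36(3b^2 + 8b - 9)).
At (-1, -3): H = diag(-360, -216).
Both eigenvalues are negative, so H is negative definite: a local maximum.

local maximum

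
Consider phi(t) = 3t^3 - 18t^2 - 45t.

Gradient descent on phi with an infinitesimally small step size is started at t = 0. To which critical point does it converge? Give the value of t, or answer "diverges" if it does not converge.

5

phi'(t) = 9(t - 5)(t + 1), so phi'(0) = -45.
Gradient descent moves in the -phi' direction, i.e. t is increasing.
The nearest critical point in that direction is t = 5, where phi'' = 54 > 0 (a local minimum). The iterate converges there.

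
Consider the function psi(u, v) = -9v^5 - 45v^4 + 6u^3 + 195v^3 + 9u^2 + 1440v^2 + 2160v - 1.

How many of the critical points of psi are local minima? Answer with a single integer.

2

psi separates as a function of u plus a function of v, so ∇psi=0 decouples.
∂psi/∂u = 18u(u + 1) = 0 at u ∈ {-1, 0}; ∂psi/∂v = -45(v - 4)(v + 1)(v + 3)(v + 4) = 0 at v ∈ {-4, -3, -1, 4}.
The Hessian is diagonal: diag(psi_uu, psi_vv). Second derivatives: psi_uu(-1)=-18, psi_uu(0)=18; psi_vv(-4)=1080, psi_vv(-3)=-630, psi_vv(-1)=1350, psi_vv(4)=-12600.
Local minima occur where both diagonal entries positive: (0, -4), (0, -1). Count: 2.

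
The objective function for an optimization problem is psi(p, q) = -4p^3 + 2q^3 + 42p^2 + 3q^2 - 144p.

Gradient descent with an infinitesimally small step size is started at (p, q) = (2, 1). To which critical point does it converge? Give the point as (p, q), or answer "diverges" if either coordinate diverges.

psi is separable, so gradient descent decouples: p follows -∂psi/∂p, q follows -∂psi/∂q.
∂psi/∂p = -12(p - 4)(p - 3); at p=2 this is -24, so p increases.
∂psi/∂q = 6q(q + 1); at q=1 this is 12, so q decreases.
p converges to its nearest critical value 3 (a local min of the p-part); q converges to 0. The iterate converges to (3, 0).

(3, 0)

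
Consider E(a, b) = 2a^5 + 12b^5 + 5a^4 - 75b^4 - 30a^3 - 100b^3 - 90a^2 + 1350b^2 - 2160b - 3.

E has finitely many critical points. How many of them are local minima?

4

E separates as a function of a plus a function of b, so ∇E=0 decouples.
∂E/∂a = 10a(a - 3)(a + 2)(a + 3) = 0 at a ∈ {-3, -2, 0, 3}; ∂E/∂b = 60(b - 4)(b - 3)(b - 1)(b + 3) = 0 at b ∈ {-3, 1, 3, 4}.
The Hessian is diagonal: diag(E_aa, E_bb). Second derivatives: E_aa(-3)=-180, E_aa(-2)=100, E_aa(0)=-180, E_aa(3)=900; E_bb(-3)=-10080, E_bb(1)=1440, E_bb(3)=-720, E_bb(4)=1260.
Local minima occur where both diagonal entries positive: (-2, 1), (-2, 4), (3, 1), (3, 4). Count: 4.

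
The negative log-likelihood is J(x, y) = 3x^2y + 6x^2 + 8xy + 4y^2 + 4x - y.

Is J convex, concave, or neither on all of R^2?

neither

The term 3x^2y is cubic, so the Hessian is not constant.
∂²J/∂x² = 6y + 12, which takes both signs as y varies (negative for sufficiently negative y). A diagonal entry of the Hessian changing sign means the Hessian is neither positive- nor negative-semidefinite on all of R^2.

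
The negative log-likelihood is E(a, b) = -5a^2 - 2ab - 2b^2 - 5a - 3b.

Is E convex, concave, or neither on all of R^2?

E is quadratic, so its Hessian is the constant matrix H = [[-10, -2], [-2, -4]].
det(H) = 36, tr(H) = -14.
det(H) > 0 and tr(H) < 0, so H is negative definite everywhere: concave.

concave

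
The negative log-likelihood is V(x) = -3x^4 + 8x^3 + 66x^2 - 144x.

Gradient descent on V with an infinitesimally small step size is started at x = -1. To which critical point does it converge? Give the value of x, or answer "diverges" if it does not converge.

V'(x) = -12(x - 4)(x - 1)(x + 3), so V'(-1) = -240.
Gradient descent moves in the -V' direction, i.e. x is increasing.
The nearest critical point in that direction is x = 1, where V'' = 144 > 0 (a local minimum). The iterate converges there.

1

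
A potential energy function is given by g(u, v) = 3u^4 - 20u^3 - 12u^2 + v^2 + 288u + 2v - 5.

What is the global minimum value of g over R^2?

g(u,v) separates as P(u) + Q(v) − 5, so its minimum is min P + min Q − 5.
P'(u) = 12(u - 4)(u - 3)(u + 2) vanishes at u ∈ {-2, 3, 4}; Q'(v) = 2v + 2 vanishes at v ∈ {-1}.
Local minima of P (where P''>0): P(-2)=-416, P(4)=448. Local minima of Q: Q(-1)=-1.
So the global minimum of g is P(-2) + Q(-1) − 5 = -416 − 1 − 5 = -422, attained at (-2, -1).

-422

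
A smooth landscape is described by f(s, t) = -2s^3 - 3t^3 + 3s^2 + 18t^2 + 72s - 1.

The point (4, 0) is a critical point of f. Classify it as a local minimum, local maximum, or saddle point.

The mixed partial ∂²f/∂s∂t is 0, so the Hessian at any point is diag(f_ss, f_tt) = diag(6(-2s + 1), 18(-t + 2)).
At (4, 0): H = diag(-42, 36).
The eigenvalues have opposite signs, so H is indefinite: a saddle point.

saddle point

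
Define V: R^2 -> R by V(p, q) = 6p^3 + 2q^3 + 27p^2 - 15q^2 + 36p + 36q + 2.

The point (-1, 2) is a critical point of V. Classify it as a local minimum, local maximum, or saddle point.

saddle point

The mixed partial ∂²V/∂p∂q is 0, so the Hessian at any point is diag(V_pp, V_qq) = diag(18(2p + 3), 6(2q - 5)).
At (-1, 2): H = diag(18, -6).
The eigenvalues have opposite signs, so H is indefinite: a saddle point.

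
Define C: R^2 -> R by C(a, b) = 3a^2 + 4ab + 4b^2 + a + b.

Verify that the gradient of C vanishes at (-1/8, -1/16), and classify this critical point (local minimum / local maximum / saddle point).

∇C = (6a + 4b + 1, 4a + 8b + 1); substituting (-1/8, -1/16) gives ∇C = (0, 0), so (-1/8, -1/16) is indeed a critical point.
The Hessian of C is constant: H = [[6, 4], [4, 8]].
det(H) = 6·8 − 4² = 32.
det(H) > 0 and tr(H) = 14 > 0, so H is positive definite and the point is a local minimum.

local minimum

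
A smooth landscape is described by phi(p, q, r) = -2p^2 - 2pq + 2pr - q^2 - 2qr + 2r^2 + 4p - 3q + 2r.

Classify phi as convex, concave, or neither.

neither

phi is quadratic, so its Hessian is the constant matrix H = [[-4, -2, 2], [-2, -2, -2], [2, -2, 4]].
Leading principal minors: -4, 4, 56.
Neither pattern holds ⇒ H is indefinite ⇒ neither convex nor concave.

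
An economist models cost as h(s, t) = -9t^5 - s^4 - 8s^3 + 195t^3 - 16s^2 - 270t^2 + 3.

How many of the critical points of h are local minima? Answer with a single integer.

2

h separates as a function of s plus a function of t, so ∇h=0 decouples.
∂h/∂s = -4s(s + 2)(s + 4) = 0 at s ∈ {-4, -2, 0}; ∂h/∂t = -45t(t - 3)(t - 1)(t + 4) = 0 at t ∈ {-4, 0, 1, 3}.
The Hessian is diagonal: diag(h_ss, h_tt). Second derivatives: h_ss(-4)=-32, h_ss(-2)=16, h_ss(0)=-32; h_tt(-4)=6300, h_tt(0)=-540, h_tt(1)=450, h_tt(3)=-1890.
Local minima occur where both diagonal entries positive: (-2, -4), (-2, 1). Count: 2.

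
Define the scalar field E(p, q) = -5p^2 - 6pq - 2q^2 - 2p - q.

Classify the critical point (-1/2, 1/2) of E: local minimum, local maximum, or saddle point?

The Hessian of E is constant: H = [[-10, -6], [-6, -4]].
det(H) = (-10)·(-4) − (-6)² = 4.
det(H) > 0 and tr(H) = -14 < 0, so H is negative definite and the point is a local maximum.

local maximum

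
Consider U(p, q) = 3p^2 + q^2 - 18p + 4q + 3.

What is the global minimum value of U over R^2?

-28

U(p,q) separates as A(p) + B(q) + 3, so its minimum is min A + min B + 3.
A'(p) = 6p - 18 vanishes at p ∈ {3}; B'(q) = 2q + 4 vanishes at q ∈ {-2}.
Local minima of A (where A''>0): A(3)=-27. Local minima of B: B(-2)=-4.
So the global minimum of U is A(3) + B(-2) + 3 = -27 − 4 + 3 = -28, attained at (3, -2).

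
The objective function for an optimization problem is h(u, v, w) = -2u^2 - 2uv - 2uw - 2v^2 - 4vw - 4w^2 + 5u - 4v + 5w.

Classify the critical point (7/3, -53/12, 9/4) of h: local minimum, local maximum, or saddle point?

local maximum

The Hessian is constant: H = [[-4, -2, -2], [-2, -4, -4], [-2, -4, -8]].
Leading principal minors: Δ₁ = -4, Δ₂ = 12, Δ₃ = -48.
The minors alternate sign starting negative (−, +, −), so H is negative definite: a local maximum.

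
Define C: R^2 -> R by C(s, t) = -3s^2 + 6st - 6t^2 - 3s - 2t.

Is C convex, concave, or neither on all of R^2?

concave

C is quadratic, so its Hessian is the constant matrix H = [[-6, 6], [6, -12]].
det(H) = 36, tr(H) = -18.
det(H) > 0 and tr(H) < 0, so H is negative definite everywhere: concave.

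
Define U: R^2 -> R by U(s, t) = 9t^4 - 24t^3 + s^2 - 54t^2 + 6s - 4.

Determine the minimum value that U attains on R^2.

U(s,t) separates as P(s) + Q(t) − 4, so its minimum is min P + min Q − 4.
P'(s) = 2s + 6 vanishes at s ∈ {-3}; Q'(t) = 36t(t - 3)(t + 1) vanishes at t ∈ {-1, 0, 3}.
Local minima of P (where P''>0): P(-3)=-9. Local minima of Q: Q(-1)=-21, Q(3)=-405.
So the global minimum of U is P(-3) + Q(3) − 4 = -9 − 405 − 4 = -418, attained at (-3, 3).

-418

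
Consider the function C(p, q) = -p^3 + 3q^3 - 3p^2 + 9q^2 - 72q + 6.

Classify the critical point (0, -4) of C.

local maximum

The mixed partial ∂²C/∂p∂q is 0, so the Hessian at any point is diag(C_pp, C_qq) = diag(-6(p + 1), 18(q + 1)).
At (0, -4): H = diag(-6, -54).
Both eigenvalues are negative, so H is negative definite: a local maximum.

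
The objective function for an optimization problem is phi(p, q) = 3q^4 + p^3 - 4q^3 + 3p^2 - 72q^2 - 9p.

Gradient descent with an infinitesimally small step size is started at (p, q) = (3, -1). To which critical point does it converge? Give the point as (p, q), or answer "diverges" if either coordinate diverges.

phi is separable, so gradient descent decouples: p follows -∂phi/∂p, q follows -∂phi/∂q.
∂phi/∂p = 3(p - 1)(p + 3); at p=3 this is 36, so p decreases.
∂phi/∂q = 12q(q - 4)(q + 3); at q=-1 this is 120, so q decreases.
p converges to its nearest critical value 1 (a local min of the p-part); q converges to -3. The iterate converges to (1, -3).

(1, -3)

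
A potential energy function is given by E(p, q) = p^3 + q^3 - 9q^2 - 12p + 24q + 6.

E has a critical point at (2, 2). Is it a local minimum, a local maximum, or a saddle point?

The mixed partial ∂²E/∂p∂q is 0, so the Hessian at any point is diag(E_pp, E_qq) = diag(6p, 6(q - 3)).
At (2, 2): H = diag(12, -6).
The eigenvalues have opposite signs, so H is indefinite: a saddle point.

saddle point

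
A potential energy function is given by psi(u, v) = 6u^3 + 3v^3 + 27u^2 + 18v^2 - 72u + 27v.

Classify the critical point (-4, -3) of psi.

The mixed partial ∂²psi/∂u∂v is 0, so the Hessian at any point is diag(psi_uu, psi_vv) = diag(18(2u + 3), 18(v + 2)).
At (-4, -3): H = diag(-90, -18).
Both eigenvalues are negative, so H is negative definite: a local maximum.

local maximum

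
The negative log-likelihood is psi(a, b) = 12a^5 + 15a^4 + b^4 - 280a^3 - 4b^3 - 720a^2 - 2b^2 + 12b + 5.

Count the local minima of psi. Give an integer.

4

psi separates as a function of a plus a function of b, so ∇psi=0 decouples.
∂psi/∂a = 60a(a - 4)(a + 2)(a + 3) = 0 at a ∈ {-3, -2, 0, 4}; ∂psi/∂b = 4(b - 3)(b - 1)(b + 1) = 0 at b ∈ {-1, 1, 3}.
The Hessian is diagonal: diag(psi_aa, psi_bb). Second derivatives: psi_aa(-3)=-1260, psi_aa(-2)=720, psi_aa(0)=-1440, psi_aa(4)=10080; psi_bb(-1)=32, psi_bb(1)=-16, psi_bb(3)=32.
Local minima occur where both diagonal entries positive: (-2, -1), (-2, 3), (4, -1), (4, 3). Count: 4.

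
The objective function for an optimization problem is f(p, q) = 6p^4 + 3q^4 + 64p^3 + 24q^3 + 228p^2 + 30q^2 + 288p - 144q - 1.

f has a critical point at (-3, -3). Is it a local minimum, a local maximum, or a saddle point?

The mixed partial ∂²f/∂p∂q is 0, so the Hessian at any point is diag(f_pp, f_qq) = diag(24(3p^2 + 16p + 19), 12(3q^2 + 12q + 5)).
At (-3, -3): H = diag(-48, -48).
Both eigenvalues are negative, so H is negative definite: a local maximum.

local maximum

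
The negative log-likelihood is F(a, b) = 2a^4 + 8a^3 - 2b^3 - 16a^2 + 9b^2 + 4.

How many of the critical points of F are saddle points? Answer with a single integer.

3

F separates as a function of a plus a function of b, so ∇F=0 decouples.
∂F/∂a = 8a(a - 1)(a + 4) = 0 at a ∈ {-4, 0, 1}; ∂F/∂b = -6b(b - 3) = 0 at b ∈ {0, 3}.
The Hessian is diagonal: diag(F_aa, F_bb). Second derivatives: F_aa(-4)=160, F_aa(0)=-32, F_aa(1)=40; F_bb(0)=18, F_bb(3)=-18.
Saddle points occur where the two diagonal entries have opposite signs: (-4, 3), (0, 0), (1, 3). Count: 3.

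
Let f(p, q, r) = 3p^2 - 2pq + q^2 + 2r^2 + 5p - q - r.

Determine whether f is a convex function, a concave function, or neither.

convex

f is quadratic, so its Hessian is the constant matrix H = [[6, -2, 0], [-2, 2, 0], [0, 0, 4]].
Leading principal minors: 6, 8, 32.
All positive ⇒ H ≻ 0 ⇒ convex.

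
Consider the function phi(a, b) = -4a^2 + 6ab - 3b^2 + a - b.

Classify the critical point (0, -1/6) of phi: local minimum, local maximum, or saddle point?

local maximum

The Hessian of phi is constant: H = [[-8, 6], [6, -6]].
det(H) = (-8)·(-6) − 6² = 12.
det(H) > 0 and tr(H) = -14 < 0, so H is negative definite and the point is a local maximum.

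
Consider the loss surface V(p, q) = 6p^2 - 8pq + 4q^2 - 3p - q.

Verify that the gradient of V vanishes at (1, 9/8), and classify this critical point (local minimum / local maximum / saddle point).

∇V = (12p - 8q - 3, -8p + 8q - 1); substituting (1, 9/8) gives ∇V = (0, 0), so (1, 9/8) is indeed a critical point.
The Hessian of V is constant: H = [[12, -8], [-8, 8]].
det(H) = 12·8 − (-8)² = 32.
det(H) > 0 and tr(H) = 20 > 0, so H is positive definite and the point is a local minimum.

local minimum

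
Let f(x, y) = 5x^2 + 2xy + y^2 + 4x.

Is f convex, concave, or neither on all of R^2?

convex

f is quadratic, so its Hessian is the constant matrix H = [[10, 2], [2, 2]].
det(H) = 16, tr(H) = 12.
det(H) > 0 and tr(H) > 0, so H is positive definite everywhere: convex.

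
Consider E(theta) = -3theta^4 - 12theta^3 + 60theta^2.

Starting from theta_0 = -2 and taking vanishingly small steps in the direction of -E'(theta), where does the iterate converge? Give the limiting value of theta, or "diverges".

0

E'(theta) = -12theta(theta - 2)(theta + 5), so E'(-2) = -288.
Gradient descent moves in the -E' direction, i.e. theta is increasing.
The nearest critical point in that direction is theta = 0, where E'' = 120 > 0 (a local minimum). The iterate converges there.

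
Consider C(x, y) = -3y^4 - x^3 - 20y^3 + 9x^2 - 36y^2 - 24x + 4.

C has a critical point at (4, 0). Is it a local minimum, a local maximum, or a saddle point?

local maximum

The mixed partial ∂²C/∂x∂y is 0, so the Hessian at any point is diag(C_xx, C_yy) = diag(6(-x + 3), -12(3y^2 + 10y + 6)).
At (4, 0): H = diag(-6, -72).
Both eigenvalues are negative, so H is negative definite: a local maximum.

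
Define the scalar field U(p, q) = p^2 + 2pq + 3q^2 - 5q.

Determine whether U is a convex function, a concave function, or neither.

U is quadratic, so its Hessian is the constant matrix H = [[2, 2], [2, 6]].
det(H) = 8, tr(H) = 8.
det(H) > 0 and tr(H) > 0, so H is positive definite everywhere: convex.

convex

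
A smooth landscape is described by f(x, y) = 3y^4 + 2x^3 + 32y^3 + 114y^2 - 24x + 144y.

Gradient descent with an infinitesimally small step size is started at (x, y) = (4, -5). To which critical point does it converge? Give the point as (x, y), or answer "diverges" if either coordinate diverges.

f is separable, so gradient descent decouples: x follows -∂f/∂x, y follows -∂f/∂y.
∂f/∂x = 6(x - 2)(x + 2); at x=4 this is 72, so x decreases.
∂f/∂y = 12(y + 1)(y + 3)(y + 4); at y=-5 this is -96, so y increases.
x converges to its nearest critical value 2 (a local min of the x-part); y converges to -4. The iterate converges to (2, -4).

(2, -4)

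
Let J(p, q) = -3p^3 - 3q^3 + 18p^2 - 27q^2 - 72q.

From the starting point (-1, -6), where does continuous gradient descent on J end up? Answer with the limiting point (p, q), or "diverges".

J is separable, so gradient descent decouples: p follows -∂J/∂p, q follows -∂J/∂q.
∂J/∂p = -9p(p - 4); at p=-1 this is -45, so p increases.
∂J/∂q = -9(q + 2)(q + 4); at q=-6 this is -72, so q increases.
p converges to its nearest critical value 0 (a local min of the p-part); q converges to -4. The iterate converges to (0, -4).

(0, -4)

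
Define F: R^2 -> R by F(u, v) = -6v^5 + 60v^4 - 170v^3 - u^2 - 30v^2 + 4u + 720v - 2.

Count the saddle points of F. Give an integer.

2

F separates as a function of u plus a function of v, so ∇F=0 decouples.
∂F/∂u = -2(u - 2) = 0 at u ∈ {2}; ∂F/∂v = -30(v - 4)(v - 3)(v - 2)(v + 1) = 0 at v ∈ {-1, 2, 3, 4}.
The Hessian is diagonal: diag(F_uu, F_vv). Second derivatives: F_uu(2)=-2; F_vv(-1)=1800, F_vv(2)=-180, F_vv(3)=120, F_vv(4)=-300.
Saddle points occur where the two diagonal entries have opposite signs: (2, -1), (2, 3). Count: 2.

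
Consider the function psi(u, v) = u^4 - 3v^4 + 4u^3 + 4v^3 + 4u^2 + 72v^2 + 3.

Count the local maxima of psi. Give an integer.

2

psi separates as a function of u plus a function of v, so ∇psi=0 decouples.
∂psi/∂u = 4u(u + 1)(u + 2) = 0 at u ∈ {-2, -1, 0}; ∂psi/∂v = -12v(v - 4)(v + 3) = 0 at v ∈ {-3, 0, 4}.
The Hessian is diagonal: diag(psi_uu, psi_vv). Second derivatives: psi_uu(-2)=8, psi_uu(-1)=-4, psi_uu(0)=8; psi_vv(-3)=-252, psi_vv(0)=144, psi_vv(4)=-336.
Local maxima occur where both diagonal entries negative: (-1, -3), (-1, 4). Count: 2.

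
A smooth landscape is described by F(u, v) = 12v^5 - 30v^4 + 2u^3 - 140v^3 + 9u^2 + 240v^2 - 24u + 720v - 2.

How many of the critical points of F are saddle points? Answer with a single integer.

F separates as a function of u plus a function of v, so ∇F=0 decouples.
∂F/∂u = 6(u - 1)(u + 4) = 0 at u ∈ {-4, 1}; ∂F/∂v = 60(v - 3)(v - 2)(v + 1)(v + 2) = 0 at v ∈ {-2, -1, 2, 3}.
The Hessian is diagonal: diag(F_uu, F_vv). Second derivatives: F_uu(-4)=-30, F_uu(1)=30; F_vv(-2)=-1200, F_vv(-1)=720, F_vv(2)=-720, F_vv(3)=1200.
Saddle points occur where the two diagonal entries have opposite signs: (-4, -1), (-4, 3), (1, -2), (1, 2). Count: 4.

4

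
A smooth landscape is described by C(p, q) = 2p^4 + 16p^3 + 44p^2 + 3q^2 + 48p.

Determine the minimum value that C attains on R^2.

C(p,q) separates as A(p) + B(q), so its minimum is min A + min B.
A'(p) = 8(p + 1)(p + 2)(p + 3) vanishes at p ∈ {-3, -2, -1}; B'(q) = 6q vanishes at q ∈ {0}.
Local minima of A (where A''>0): A(-3)=-18, A(-1)=-18. Local minima of B: B(0)=0.
So the global minimum of C is A(-3) + B(0) = -18 + 0 = -18, attained at (-3, 0).

-18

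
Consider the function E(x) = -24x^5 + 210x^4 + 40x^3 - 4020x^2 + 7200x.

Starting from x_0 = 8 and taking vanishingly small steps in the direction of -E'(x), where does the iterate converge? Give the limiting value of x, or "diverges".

diverges

E'(x) = -120(x - 5)(x - 4)(x - 1)(x + 3), so E'(8) = -110880.
Gradient descent moves in the -E' direction, i.e. x is increasing.
There is no critical point above x=8, and E' keeps the same sign, so the iterate runs off to +∞.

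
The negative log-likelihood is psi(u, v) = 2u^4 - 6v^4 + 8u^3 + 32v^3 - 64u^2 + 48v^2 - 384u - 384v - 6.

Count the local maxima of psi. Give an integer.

psi separates as a function of u plus a function of v, so ∇psi=0 decouples.
∂psi/∂u = 8(u - 4)(u + 3)(u + 4) = 0 at u ∈ {-4, -3, 4}; ∂psi/∂v = -24(v - 4)(v - 2)(v + 2) = 0 at v ∈ {-2, 2, 4}.
The Hessian is diagonal: diag(psi_uu, psi_vv). Second derivatives: psi_uu(-4)=64, psi_uu(-3)=-56, psi_uu(4)=448; psi_vv(-2)=-576, psi_vv(2)=192, psi_vv(4)=-288.
Local maxima occur where both diagonal entries negative: (-3, -2), (-3, 4). Count: 2.

2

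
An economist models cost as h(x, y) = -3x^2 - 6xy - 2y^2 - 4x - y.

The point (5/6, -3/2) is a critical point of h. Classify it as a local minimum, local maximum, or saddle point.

The Hessian of h is constant: H = [[-6, -6], [-6, -4]].
det(H) = (-6)·(-4) − (-6)² = -12.
Since det(H) < 0, H is indefinite and the critical point is a saddle point.

saddle point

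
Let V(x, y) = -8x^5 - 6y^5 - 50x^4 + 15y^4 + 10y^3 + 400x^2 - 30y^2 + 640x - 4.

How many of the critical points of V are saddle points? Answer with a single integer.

8

V separates as a function of x plus a function of y, so ∇V=0 decouples.
∂V/∂x = -40(x - 2)(x + 1)(x + 2)(x + 4) = 0 at x ∈ {-4, -2, -1, 2}; ∂V/∂y = -30y(y - 2)(y - 1)(y + 1) = 0 at y ∈ {-1, 0, 1, 2}.
The Hessian is diagonal: diag(V_xx, V_yy). Second derivatives: V_xx(-4)=1440, V_xx(-2)=-320, V_xx(-1)=360, V_xx(2)=-2880; V_yy(-1)=180, V_yy(0)=-60, V_yy(1)=60, V_yy(2)=-180.
Saddle points occur where the two diagonal entries have opposite signs: (-4, 0), (-4, 2), (-2, -1), (-2, 1), (-1, 0), (-1, 2), (2, -1), (2, 1). Count: 8.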